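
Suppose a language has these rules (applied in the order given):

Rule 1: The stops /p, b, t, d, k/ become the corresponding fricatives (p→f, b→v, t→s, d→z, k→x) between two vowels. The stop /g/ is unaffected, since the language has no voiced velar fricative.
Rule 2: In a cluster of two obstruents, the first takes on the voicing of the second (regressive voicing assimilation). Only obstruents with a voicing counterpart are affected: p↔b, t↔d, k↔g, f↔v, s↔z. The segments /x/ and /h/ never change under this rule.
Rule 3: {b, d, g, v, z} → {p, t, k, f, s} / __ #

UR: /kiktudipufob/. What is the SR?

Rule 1 (intervocalic spirantization): /d/ is a stop between vowels /u/ and /i/, so it spirantizes to the fricative [z]. /p/ is a stop between vowels /i/ and /u/, so it spirantizes to the fricative [f]. /kiktudipufob/ → kiktuzifufob.
Rule 2 (regressive voicing assimilation): no segment meets the environment; /kiktuzifufob/ is unchanged.
Rule 3 (final devoicing): /b/ is a voiced obstruent in word-final position, so it devoices to [p]. /kiktuzifufob/ → kiktuzifufop.

kiktuzifufop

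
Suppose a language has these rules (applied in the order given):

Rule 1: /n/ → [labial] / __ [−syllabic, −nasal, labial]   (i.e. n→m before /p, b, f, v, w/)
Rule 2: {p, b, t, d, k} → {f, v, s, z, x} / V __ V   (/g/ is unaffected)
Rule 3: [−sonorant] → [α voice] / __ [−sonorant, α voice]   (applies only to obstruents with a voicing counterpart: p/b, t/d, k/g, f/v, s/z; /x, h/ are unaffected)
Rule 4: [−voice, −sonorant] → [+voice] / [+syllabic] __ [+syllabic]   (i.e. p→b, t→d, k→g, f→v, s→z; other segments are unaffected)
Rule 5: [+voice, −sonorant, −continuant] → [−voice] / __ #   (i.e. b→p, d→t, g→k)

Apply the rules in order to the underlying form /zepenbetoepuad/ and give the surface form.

Rule 1 (nasal place assimilation): /n/ precedes the labial consonant /b/, so it assimilates in place to [m]. /zepenbetoepuad/ → zepembetoepuad.
Rule 2 (intervocalic spirantization): /p/ is a stop between vowels /e/ and /e/, so it spirantizes to the fricative [f]. /t/ is a stop between vowels /e/ and /o/, so it spirantizes to the fricative [s]. /p/ is a stop between vowels /e/ and /u/, so it spirantizes to the fricative [f]. /zepembetoepuad/ → zefembesoefuad.
Rule 3 (regressive voicing assimilation): no segment meets the environment; /zefembesoefuad/ is unchanged.
Rule 4 (intervocalic voicing): /f/ is a voiceless obstruent between vowels /e/ and /e/, so it voices to [v]. /s/ is a voiceless obstruent between vowels /e/ and /o/, so it voices to [z]. /f/ is a voiceless obstruent between vowels /e/ and /u/, so it voices to [v]. /zefembesoefuad/ → zevembezoevuad.
Rule 5 (final devoicing): /d/ is a voiced stop in word-final position, so it devoices to [t]. /zevembezoevuad/ → zevembezoevuat.

zevembezoevuat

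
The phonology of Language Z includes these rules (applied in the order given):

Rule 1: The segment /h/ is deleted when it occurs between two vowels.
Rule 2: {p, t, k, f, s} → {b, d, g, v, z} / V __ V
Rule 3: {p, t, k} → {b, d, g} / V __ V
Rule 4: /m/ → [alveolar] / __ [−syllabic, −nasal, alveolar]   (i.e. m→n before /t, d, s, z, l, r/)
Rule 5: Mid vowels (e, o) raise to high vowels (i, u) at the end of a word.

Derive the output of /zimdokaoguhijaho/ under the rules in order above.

zindogaoguijau

Rule 1 (intervocalic h-deletion): /h/ occurs between vowels /u/ and /i/, so it deletes. /h/ occurs between vowels /a/ and /o/, so it deletes. /zimdokaoguhijaho/ → zimdokaoguijao.
Rule 2 (intervocalic voicing): /k/ is a voiceless obstruent between vowels /o/ and /a/, so it voices to [g]. /zimdokaoguijao/ → zimdogaoguijao.
Rule 3 (intervocalic voicing): no segment meets the environment; /zimdogaoguijao/ is unchanged.
Rule 4 (nasal place assimilation): /m/ precedes the alveolar consonant /d/, so it assimilates in place to [n]. /zimdogaoguijao/ → zindogaoguijao.
Rule 5 (final vowel raising): /o/ is a mid vowel in word-final position, so it raises to [u]. /zindogaoguijao/ → zindogaoguijau.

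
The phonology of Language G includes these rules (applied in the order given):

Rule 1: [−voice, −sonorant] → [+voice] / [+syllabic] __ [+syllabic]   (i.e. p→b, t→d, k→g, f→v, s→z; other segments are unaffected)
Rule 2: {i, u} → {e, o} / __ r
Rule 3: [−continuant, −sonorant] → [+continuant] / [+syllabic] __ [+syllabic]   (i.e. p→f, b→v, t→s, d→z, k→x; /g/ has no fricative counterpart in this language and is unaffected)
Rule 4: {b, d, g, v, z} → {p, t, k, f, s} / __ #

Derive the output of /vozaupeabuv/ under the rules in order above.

Rule 1 (intervocalic voicing): /p/ is a voiceless obstruent between vowels /u/ and /e/, so it voices to [b]. /vozaupeabuv/ → vozaubeabuv.
Rule 2 (pre-rhotic lowering): no segment meets the environment; /vozaubeabuv/ is unchanged.
Rule 3 (intervocalic spirantization): /b/ is a stop between vowels /u/ and /e/, so it spirantizes to the fricative [v]. /b/ is a stop between vowels /a/ and /u/, so it spirantizes to the fricative [v]. /vozaubeabuv/ → vozauveavuv.
Rule 4 (final devoicing): /v/ is a voiced obstruent in word-final position, so it devoices to [f]. /vozauveavuv/ → vozauveavuf.

vozauveavuf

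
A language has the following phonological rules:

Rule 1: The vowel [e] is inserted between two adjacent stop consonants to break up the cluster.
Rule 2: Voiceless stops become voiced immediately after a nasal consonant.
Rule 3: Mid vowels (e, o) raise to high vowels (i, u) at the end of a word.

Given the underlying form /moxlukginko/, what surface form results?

moxlukegingu

Rule 1 (stop-cluster e-epenthesis): /k/ and /g/ form a stop–stop cluster, so [e] is inserted between them. /moxlukginko/ → moxlukeginko.
Rule 2 (post-nasal voicing): /k/ is a voiceless stop immediately after the nasal /n/, so it voices to [g]. /moxlukeginko/ → moxlukegingo.
Rule 3 (final vowel raising): /o/ is a mid vowel in word-final position, so it raises to [u]. /moxlukegingo/ → moxlukegingu.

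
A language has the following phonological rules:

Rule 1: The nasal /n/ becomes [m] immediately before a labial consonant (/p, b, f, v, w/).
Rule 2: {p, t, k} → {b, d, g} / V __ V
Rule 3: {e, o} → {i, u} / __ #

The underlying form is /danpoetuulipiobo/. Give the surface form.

dampoeduulibiobu

Rule 1 (nasal place assimilation): /n/ precedes the labial consonant /p/, so it assimilates in place to [m]. /danpoetuulipiobo/ → dampoetuulipiobo.
Rule 2 (intervocalic voicing): /t/ is a voiceless stop between vowels /e/ and /u/, so it voices to [d]. /p/ is a voiceless stop between vowels /i/ and /i/, so it voices to [b]. /dampoetuulipiobo/ → dampoeduulibiobo.
Rule 3 (final vowel raising): /o/ is a mid vowel in word-final position, so it raises to [u]. /dampoeduulibiobo/ → dampoeduulibiobu.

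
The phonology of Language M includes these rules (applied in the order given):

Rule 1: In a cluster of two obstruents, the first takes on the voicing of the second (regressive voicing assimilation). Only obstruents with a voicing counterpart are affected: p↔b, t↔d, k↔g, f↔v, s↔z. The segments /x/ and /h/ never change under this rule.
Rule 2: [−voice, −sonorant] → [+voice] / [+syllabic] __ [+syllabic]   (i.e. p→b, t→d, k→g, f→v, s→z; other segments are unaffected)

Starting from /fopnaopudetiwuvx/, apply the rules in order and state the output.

fopnaobudediwufx

Rule 1 (regressive voicing assimilation): /v/ precedes the voiceless obstruent /x/, so it devoices to [f] by assimilation. /fopnaopudetiwuvx/ → fopnaopudetiwufx.
Rule 2 (intervocalic voicing): /p/ is a voiceless obstruent between vowels /o/ and /u/, so it voices to [b]. /t/ is a voiceless obstruent between vowels /e/ and /i/, so it voices to [d]. /fopnaopudetiwufx/ → fopnaobudediwufx.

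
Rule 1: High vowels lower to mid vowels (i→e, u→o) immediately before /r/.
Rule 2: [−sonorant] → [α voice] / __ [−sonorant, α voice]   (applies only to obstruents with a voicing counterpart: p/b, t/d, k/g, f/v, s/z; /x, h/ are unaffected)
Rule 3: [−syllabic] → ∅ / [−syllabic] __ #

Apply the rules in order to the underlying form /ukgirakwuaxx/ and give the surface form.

Rule 1 (pre-rhotic lowering): /i/ is a high vowel immediately before /r/, so it lowers to [e]. /ukgirakwuaxx/ → ukgerakwuaxx.
Rule 2 (regressive voicing assimilation): /k/ precedes the voiced obstruent /g/, so it voices to [g] by assimilation. /ukgerakwuaxx/ → uggerakwuaxx.
Rule 3 (final cluster simplification): /x/ is the second consonant of a word-final cluster /xx/, so it deletes. /uggerakwuaxx/ → uggerakwuax.

uggerakwuax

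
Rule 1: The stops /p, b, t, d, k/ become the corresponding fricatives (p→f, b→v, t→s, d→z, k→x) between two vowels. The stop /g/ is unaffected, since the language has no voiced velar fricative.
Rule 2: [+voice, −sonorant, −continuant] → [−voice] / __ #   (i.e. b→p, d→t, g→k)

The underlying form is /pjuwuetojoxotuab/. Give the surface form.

Rule 1 (intervocalic spirantization): /t/ is a stop between vowels /e/ and /o/, so it spirantizes to the fricative [s]. /t/ is a stop between vowels /o/ and /u/, so it spirantizes to the fricative [s]. /pjuwuetojoxotuab/ → pjuwuesojoxosuab.
Rule 2 (final devoicing): /b/ is a voiced stop in word-final position, so it devoices to [p]. /pjuwuesojoxosuab/ → pjuwuesojoxosuap.

pjuwuesojoxosuap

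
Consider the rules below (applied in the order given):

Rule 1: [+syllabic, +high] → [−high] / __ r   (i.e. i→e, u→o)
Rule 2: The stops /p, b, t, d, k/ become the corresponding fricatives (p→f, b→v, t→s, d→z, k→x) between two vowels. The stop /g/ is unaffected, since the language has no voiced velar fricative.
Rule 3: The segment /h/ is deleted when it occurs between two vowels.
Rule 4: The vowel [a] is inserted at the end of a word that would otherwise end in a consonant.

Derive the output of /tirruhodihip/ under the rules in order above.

Rule 1 (pre-rhotic lowering): /i/ is a high vowel immediately before /r/, so it lowers to [e]. /tirruhodihip/ → terruhodihip.
Rule 2 (intervocalic spirantization): /d/ is a stop between vowels /o/ and /i/, so it spirantizes to the fricative [z]. /terruhodihip/ → terruhozihip.
Rule 3 (intervocalic h-deletion): /h/ occurs between vowels /u/ and /o/, so it deletes. /h/ occurs between vowels /i/ and /i/, so it deletes. /terruhozihip/ → terruoziip.
Rule 4 (final a-epenthesis): the form ends in the consonant /p/, so [a] is inserted word-finally. /terruoziip/ → terruoziipa.

terruoziipa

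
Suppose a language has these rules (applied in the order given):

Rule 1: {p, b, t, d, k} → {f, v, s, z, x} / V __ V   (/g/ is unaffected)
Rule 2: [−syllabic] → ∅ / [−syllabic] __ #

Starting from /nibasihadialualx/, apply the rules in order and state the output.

Rule 1 (intervocalic spirantization): /b/ is a stop between vowels /i/ and /a/, so it spirantizes to the fricative [v]. /d/ is a stop between vowels /a/ and /i/, so it spirantizes to the fricative [z]. /nibasihadialualx/ → nivasihazialualx.
Rule 2 (final cluster simplification): /x/ is the second consonant of a word-final cluster /lx/, so it deletes. /nivasihazialualx/ → nivasihazialual.

nivasihazialual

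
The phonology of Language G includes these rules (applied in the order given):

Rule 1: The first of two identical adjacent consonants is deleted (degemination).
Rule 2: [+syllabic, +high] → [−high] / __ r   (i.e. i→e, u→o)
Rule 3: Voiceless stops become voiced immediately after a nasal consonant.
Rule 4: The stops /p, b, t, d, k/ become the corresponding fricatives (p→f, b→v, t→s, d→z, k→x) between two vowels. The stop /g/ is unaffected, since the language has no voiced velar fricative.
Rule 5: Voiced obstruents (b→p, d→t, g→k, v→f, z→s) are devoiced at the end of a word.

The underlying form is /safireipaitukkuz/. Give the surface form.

Rule 1 (degemination): /kk/ is a geminate; the first /k/ deletes. /safireipaitukkuz/ → safireipaitukuz.
Rule 2 (pre-rhotic lowering): /i/ is a high vowel immediately before /r/, so it lowers to [e]. /safireipaitukuz/ → safereipaitukuz.
Rule 3 (post-nasal voicing): no segment meets the environment; /safereipaitukuz/ is unchanged.
Rule 4 (intervocalic spirantization): /p/ is a stop between vowels /i/ and /a/, so it spirantizes to the fricative [f]. /t/ is a stop between vowels /i/ and /u/, so it spirantizes to the fricative [s]. /k/ is a stop between vowels /u/ and /u/, so it spirantizes to the fricative [x]. /safereipaitukuz/ → safereifaisuxuz.
Rule 5 (final devoicing): /z/ is a voiced obstruent in word-final position, so it devoices to [s]. /safereifaisuxuz/ → safereifaisuxus.

safereifaisuxus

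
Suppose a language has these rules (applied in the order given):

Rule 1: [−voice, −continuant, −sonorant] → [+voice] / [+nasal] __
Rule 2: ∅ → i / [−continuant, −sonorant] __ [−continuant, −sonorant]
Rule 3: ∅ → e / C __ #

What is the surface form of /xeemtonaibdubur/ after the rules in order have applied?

Rule 1 (post-nasal voicing): /t/ is a voiceless stop immediately after the nasal /m/, so it voices to [d]. /xeemtonaibdubur/ → xeemdonaibdubur.
Rule 2 (stop-cluster i-epenthesis): /b/ and /d/ form a stop–stop cluster, so [i] is inserted between them. /xeemdonaibdubur/ → xeemdonaibidubur.
Rule 3 (final e-epenthesis): the form ends in the consonant /r/, so [e] is inserted word-finally. /xeemdonaibidubur/ → xeemdonaibidubure.

xeemdonaibidubure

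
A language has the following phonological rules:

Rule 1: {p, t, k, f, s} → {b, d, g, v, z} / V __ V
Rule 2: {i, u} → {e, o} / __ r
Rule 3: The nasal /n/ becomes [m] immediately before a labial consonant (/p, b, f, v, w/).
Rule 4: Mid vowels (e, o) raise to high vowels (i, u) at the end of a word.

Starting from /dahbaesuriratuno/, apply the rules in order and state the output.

Rule 1 (intervocalic voicing): /s/ is a voiceless obstruent between vowels /e/ and /u/, so it voices to [z]. /t/ is a voiceless obstruent between vowels /a/ and /u/, so it voices to [d]. /dahbaesuriratuno/ → dahbaezuriraduno.
Rule 2 (pre-rhotic lowering): /u/ is a high vowel immediately before /r/, so it lowers to [o]. /i/ is a high vowel immediately before /r/, so it lowers to [e]. /dahbaezuriraduno/ → dahbaezoreraduno.
Rule 3 (nasal place assimilation): no segment meets the environment; /dahbaezoreraduno/ is unchanged.
Rule 4 (final vowel raising): /o/ is a mid vowel in word-final position, so it raises to [u]. /dahbaezoreraduno/ → dahbaezoreradunu.

dahbaezoreradunu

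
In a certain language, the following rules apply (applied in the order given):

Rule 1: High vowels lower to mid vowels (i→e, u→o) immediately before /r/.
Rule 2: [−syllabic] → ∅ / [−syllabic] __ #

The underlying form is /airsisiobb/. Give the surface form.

Rule 1 (pre-rhotic lowering): /i/ is a high vowel immediately before /r/, so it lowers to [e]. /airsisiobb/ → aersisiobb.
Rule 2 (final cluster simplification): /b/ is the second consonant of a word-final cluster /bb/, so it deletes. /aersisiobb/ → aersisiob.

aersisiob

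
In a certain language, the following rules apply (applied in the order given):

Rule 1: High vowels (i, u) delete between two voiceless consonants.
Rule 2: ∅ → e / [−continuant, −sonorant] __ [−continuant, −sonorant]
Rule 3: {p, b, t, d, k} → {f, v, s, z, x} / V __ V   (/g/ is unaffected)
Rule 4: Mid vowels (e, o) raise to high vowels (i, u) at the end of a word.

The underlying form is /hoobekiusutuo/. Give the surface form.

Rule 1 (high vowel syncope): /u/ is a high vowel flanked by voiceless consonants /s/ and /t/, so it deletes. /hoobekiusutuo/ → hoobekiustuo.
Rule 2 (stop-cluster e-epenthesis): no segment meets the environment; /hoobekiustuo/ is unchanged.
Rule 3 (intervocalic spirantization): /b/ is a stop between vowels /o/ and /e/, so it spirantizes to the fricative [v]. /k/ is a stop between vowels /e/ and /i/, so it spirantizes to the fricative [x]. /hoobekiustuo/ → hoovexiustuo.
Rule 4 (final vowel raising): /o/ is a mid vowel in word-final position, so it raises to [u]. /hoovexiustuo/ → hoovexiustuu.

hoovexiustuu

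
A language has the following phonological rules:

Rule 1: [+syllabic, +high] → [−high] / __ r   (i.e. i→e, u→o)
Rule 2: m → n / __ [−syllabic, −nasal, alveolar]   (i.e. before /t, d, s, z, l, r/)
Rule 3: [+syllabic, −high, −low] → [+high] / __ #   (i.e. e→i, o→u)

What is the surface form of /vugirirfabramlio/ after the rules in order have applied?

Rule 1 (pre-rhotic lowering): /i/ is a high vowel immediately before /r/, so it lowers to [e]. /i/ is a high vowel immediately before /r/, so it lowers to [e]. /vugirirfabramlio/ → vugererfabramlio.
Rule 2 (nasal place assimilation): /m/ precedes the alveolar consonant /l/, so it assimilates in place to [n]. /vugererfabramlio/ → vugererfabranlio.
Rule 3 (final vowel raising): /o/ is a mid vowel in word-final position, so it raises to [u]. /vugererfabranlio/ → vugererfabranliu.

vugererfabranliu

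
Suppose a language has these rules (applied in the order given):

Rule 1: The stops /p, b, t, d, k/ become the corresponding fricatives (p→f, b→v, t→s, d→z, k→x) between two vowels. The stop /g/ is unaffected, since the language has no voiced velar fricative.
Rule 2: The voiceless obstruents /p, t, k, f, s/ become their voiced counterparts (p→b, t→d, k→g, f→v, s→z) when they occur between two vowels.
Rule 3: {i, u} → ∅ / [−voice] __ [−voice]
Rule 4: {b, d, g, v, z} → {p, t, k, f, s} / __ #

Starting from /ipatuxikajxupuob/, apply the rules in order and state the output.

ivazuxxajxuvuop

Rule 1 (intervocalic spirantization): /p/ is a stop between vowels /i/ and /a/, so it spirantizes to the fricative [f]. /t/ is a stop between vowels /a/ and /u/, so it spirantizes to the fricative [s]. /k/ is a stop between vowels /i/ and /a/, so it spirantizes to the fricative [x]. /p/ is a stop between vowels /u/ and /u/, so it spirantizes to the fricative [f]. /ipatuxikajxupuob/ → ifasuxixajxufuob.
Rule 2 (intervocalic voicing): /f/ is a voiceless obstruent between vowels /i/ and /a/, so it voices to [v]. /s/ is a voiceless obstruent between vowels /a/ and /u/, so it voices to [z]. /f/ is a voiceless obstruent between vowels /u/ and /u/, so it voices to [v]. /ifasuxixajxufuob/ → ivazuxixajxuvuob.
Rule 3 (high vowel syncope): /i/ is a high vowel flanked by voiceless consonants /x/ and /x/, so it deletes. /ivazuxixajxuvuob/ → ivazuxxajxuvuob.
Rule 4 (final devoicing): /b/ is a voiced obstruent in word-final position, so it devoices to [p]. /ivazuxxajxuvuob/ → ivazuxxajxuvuop.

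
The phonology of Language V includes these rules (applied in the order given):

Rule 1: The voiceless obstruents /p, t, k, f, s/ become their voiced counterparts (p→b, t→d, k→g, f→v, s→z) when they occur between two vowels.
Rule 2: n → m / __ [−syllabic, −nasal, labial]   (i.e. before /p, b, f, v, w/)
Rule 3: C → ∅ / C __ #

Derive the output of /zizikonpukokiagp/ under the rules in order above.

zizigompugogiag

Rule 1 (intervocalic voicing): /k/ is a voiceless obstruent between vowels /i/ and /o/, so it voices to [g]. /k/ is a voiceless obstruent between vowels /u/ and /o/, so it voices to [g]. /k/ is a voiceless obstruent between vowels /o/ and /i/, so it voices to [g]. /zizikonpukokiagp/ → zizigonpugogiagp.
Rule 2 (nasal place assimilation): /n/ precedes the labial consonant /p/, so it assimilates in place to [m]. /zizigonpugogiagp/ → zizigompugogiagp.
Rule 3 (final cluster simplification): /p/ is the second consonant of a word-final cluster /gp/, so it deletes. /zizigompugogiagp/ → zizigompugogiag.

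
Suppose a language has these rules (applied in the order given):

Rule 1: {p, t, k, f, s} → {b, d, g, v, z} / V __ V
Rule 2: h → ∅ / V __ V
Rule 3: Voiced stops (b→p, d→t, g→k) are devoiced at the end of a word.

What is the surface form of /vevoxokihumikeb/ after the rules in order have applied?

vevoxogiumigep

Rule 1 (intervocalic voicing): /k/ is a voiceless obstruent between vowels /o/ and /i/, so it voices to [g]. /k/ is a voiceless obstruent between vowels /i/ and /e/, so it voices to [g]. /vevoxokihumikeb/ → vevoxogihumigeb.
Rule 2 (intervocalic h-deletion): /h/ occurs between vowels /i/ and /u/, so it deletes. /vevoxogihumigeb/ → vevoxogiumigeb.
Rule 3 (final devoicing): /b/ is a voiced stop in word-final position, so it devoices to [p]. /vevoxogiumigeb/ → vevoxogiumigep.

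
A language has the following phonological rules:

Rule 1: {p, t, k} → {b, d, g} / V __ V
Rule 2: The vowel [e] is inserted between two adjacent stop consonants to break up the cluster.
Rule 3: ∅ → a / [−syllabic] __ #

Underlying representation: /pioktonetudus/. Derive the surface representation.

pioketonedudusa

Rule 1 (intervocalic voicing): /t/ is a voiceless stop between vowels /e/ and /u/, so it voices to [d]. /pioktonetudus/ → pioktonedudus.
Rule 2 (stop-cluster e-epenthesis): /k/ and /t/ form a stop–stop cluster, so [e] is inserted between them. /pioktonedudus/ → pioketonedudus.
Rule 3 (final a-epenthesis): the form ends in the consonant /s/, so [a] is inserted word-finally. /pioketonedudus/ → pioketonedudusa.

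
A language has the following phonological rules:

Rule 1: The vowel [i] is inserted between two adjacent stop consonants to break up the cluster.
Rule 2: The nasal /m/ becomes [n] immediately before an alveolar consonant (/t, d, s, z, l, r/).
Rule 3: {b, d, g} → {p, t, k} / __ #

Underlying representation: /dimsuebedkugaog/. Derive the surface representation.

Rule 1 (stop-cluster i-epenthesis): /d/ and /k/ form a stop–stop cluster, so [i] is inserted between them. /dimsuebedkugaog/ → dimsuebedikugaog.
Rule 2 (nasal place assimilation): /m/ precedes the alveolar consonant /s/, so it assimilates in place to [n]. /dimsuebedikugaog/ → dinsuebedikugaog.
Rule 3 (final devoicing): /g/ is a voiced stop in word-final position, so it devoices to [k]. /dinsuebedikugaog/ → dinsuebedikugaok.

dinsuebedikugaok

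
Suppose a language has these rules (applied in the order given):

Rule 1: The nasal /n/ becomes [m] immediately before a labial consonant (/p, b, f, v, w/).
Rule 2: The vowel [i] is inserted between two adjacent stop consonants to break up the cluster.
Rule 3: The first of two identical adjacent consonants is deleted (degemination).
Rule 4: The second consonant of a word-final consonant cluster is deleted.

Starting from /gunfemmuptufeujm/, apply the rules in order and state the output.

gumfemupitufeuj

Rule 1 (nasal place assimilation): /n/ precedes the labial consonant /f/, so it assimilates in place to [m]. /gunfemmuptufeujm/ → gumfemmuptufeujm.
Rule 2 (stop-cluster i-epenthesis): /p/ and /t/ form a stop–stop cluster, so [i] is inserted between them. /gumfemmuptufeujm/ → gumfemmupitufeujm.
Rule 3 (degemination): /mm/ is a geminate; the first /m/ deletes. /gumfemmupitufeujm/ → gumfemupitufeujm.
Rule 4 (final cluster simplification): /m/ is the second consonant of a word-final cluster /jm/, so it deletes. /gumfemupitufeujm/ → gumfemupitufeuj.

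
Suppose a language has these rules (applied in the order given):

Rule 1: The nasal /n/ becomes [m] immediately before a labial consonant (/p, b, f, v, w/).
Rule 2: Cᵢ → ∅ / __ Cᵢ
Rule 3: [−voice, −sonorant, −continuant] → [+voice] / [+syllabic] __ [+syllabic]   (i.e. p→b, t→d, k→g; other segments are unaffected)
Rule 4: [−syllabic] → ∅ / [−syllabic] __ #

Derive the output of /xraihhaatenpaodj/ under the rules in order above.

xraihaadempaod

Rule 1 (nasal place assimilation): /n/ precedes the labial consonant /p/, so it assimilates in place to [m]. /xraihhaatenpaodj/ → xraihhaatempaodj.
Rule 2 (degemination): /hh/ is a geminate; the first /h/ deletes. /xraihhaatempaodj/ → xraihaatempaodj.
Rule 3 (intervocalic voicing): /t/ is a voiceless stop between vowels /a/ and /e/, so it voices to [d]. /xraihaatempaodj/ → xraihaadempaodj.
Rule 4 (final cluster simplification): /j/ is the second consonant of a word-final cluster /dj/, so it deletes. /xraihaadempaodj/ → xraihaadempaod.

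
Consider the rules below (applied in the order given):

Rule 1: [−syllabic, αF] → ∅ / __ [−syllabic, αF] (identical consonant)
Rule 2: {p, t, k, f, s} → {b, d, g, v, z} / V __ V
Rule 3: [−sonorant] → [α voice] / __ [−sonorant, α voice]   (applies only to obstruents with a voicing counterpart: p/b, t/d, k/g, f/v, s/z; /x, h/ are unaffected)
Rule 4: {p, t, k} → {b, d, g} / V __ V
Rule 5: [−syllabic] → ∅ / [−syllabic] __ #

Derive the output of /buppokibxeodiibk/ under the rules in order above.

bubogipxeodiip

Rule 1 (degemination): /pp/ is a geminate; the first /p/ deletes. /buppokibxeodiibk/ → bupokibxeodiibk.
Rule 2 (intervocalic voicing): /p/ is a voiceless obstruent between vowels /u/ and /o/, so it voices to [b]. /k/ is a voiceless obstruent between vowels /o/ and /i/, so it voices to [g]. /bupokibxeodiibk/ → bubogibxeodiibk.
Rule 3 (regressive voicing assimilation): /b/ precedes the voiceless obstruent /x/, so it devoices to [p] by assimilation. /b/ precedes the voiceless obstruent /k/, so it devoices to [p] by assimilation. /bubogibxeodiibk/ → bubogipxeodiipk.
Rule 4 (intervocalic voicing): no segment meets the environment; /bubogipxeodiipk/ is unchanged.
Rule 5 (final cluster simplification): /k/ is the second consonant of a word-final cluster /pk/, so it deletes. /bubogipxeodiipk/ → bubogipxeodiip.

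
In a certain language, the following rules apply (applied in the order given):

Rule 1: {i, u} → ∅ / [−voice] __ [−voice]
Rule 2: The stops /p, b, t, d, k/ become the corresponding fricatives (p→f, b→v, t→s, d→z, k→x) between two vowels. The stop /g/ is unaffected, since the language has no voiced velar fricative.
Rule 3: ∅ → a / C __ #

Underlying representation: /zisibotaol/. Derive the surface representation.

zisivosaola

Rule 1 (high vowel syncope): no segment meets the environment; /zisibotaol/ is unchanged.
Rule 2 (intervocalic spirantization): /b/ is a stop between vowels /i/ and /o/, so it spirantizes to the fricative [v]. /t/ is a stop between vowels /o/ and /a/, so it spirantizes to the fricative [s]. /zisibotaol/ → zisivosaol.
Rule 3 (final a-epenthesis): the form ends in the consonant /l/, so [a] is inserted word-finally. /zisivosaol/ → zisivosaola.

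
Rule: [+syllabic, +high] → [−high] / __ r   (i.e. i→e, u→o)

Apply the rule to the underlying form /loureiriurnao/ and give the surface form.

looreeriornao

Scanning /loureiriurnao/: /u/ is a high vowel immediately before /r/, so it lowers to [o]; /i/ is a high vowel immediately before /r/, so it lowers to [e]; /i/ at position 8 is not in the conditioning environment; /u/ is a high vowel immediately before /r/, so it lowers to [o].
Result: [looreeriornao].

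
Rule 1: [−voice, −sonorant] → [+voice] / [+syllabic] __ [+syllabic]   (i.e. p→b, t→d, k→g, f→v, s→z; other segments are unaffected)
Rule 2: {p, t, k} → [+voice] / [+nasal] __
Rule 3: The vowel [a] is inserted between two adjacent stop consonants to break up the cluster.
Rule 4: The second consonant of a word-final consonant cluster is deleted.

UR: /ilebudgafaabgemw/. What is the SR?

ilebudagavaabagem

Rule 1 (intervocalic voicing): /f/ is a voiceless obstruent between vowels /a/ and /a/, so it voices to [v]. /ilebudgafaabgemw/ → ilebudgavaabgemw.
Rule 2 (post-nasal voicing): no segment meets the environment; /ilebudgavaabgemw/ is unchanged.
Rule 3 (stop-cluster a-epenthesis): /d/ and /g/ form a stop–stop cluster, so [a] is inserted between them. /b/ and /g/ form a stop–stop cluster, so [a] is inserted between them. /ilebudgavaabgemw/ → ilebudagavaabagemw.
Rule 4 (final cluster simplification): /w/ is the second consonant of a word-final cluster /mw/, so it deletes. /ilebudagavaabagemw/ → ilebudagavaabagem.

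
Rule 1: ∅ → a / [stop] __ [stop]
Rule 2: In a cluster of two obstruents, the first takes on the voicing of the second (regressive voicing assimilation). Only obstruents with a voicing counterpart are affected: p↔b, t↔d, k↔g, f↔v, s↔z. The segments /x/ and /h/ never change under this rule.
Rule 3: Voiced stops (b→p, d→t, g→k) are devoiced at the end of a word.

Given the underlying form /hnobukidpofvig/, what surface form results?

hnobukidapovvik

Rule 1 (stop-cluster a-epenthesis): /d/ and /p/ form a stop–stop cluster, so [a] is inserted between them. /hnobukidpofvig/ → hnobukidapofvig.
Rule 2 (regressive voicing assimilation): /f/ precedes the voiced obstruent /v/, so it voices to [v] by assimilation. /hnobukidapofvig/ → hnobukidapovvig.
Rule 3 (final devoicing): /g/ is a voiced stop in word-final position, so it devoices to [k]. /hnobukidapovvig/ → hnobukidapovvik.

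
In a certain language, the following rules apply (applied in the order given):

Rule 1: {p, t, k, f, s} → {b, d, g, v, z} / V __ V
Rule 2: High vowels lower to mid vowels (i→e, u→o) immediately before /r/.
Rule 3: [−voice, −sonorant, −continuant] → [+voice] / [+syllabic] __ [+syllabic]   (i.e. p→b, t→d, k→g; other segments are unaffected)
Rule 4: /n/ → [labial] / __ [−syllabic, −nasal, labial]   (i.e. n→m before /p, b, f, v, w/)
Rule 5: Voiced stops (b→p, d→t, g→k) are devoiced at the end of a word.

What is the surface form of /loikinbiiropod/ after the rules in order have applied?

Rule 1 (intervocalic voicing): /k/ is a voiceless obstruent between vowels /i/ and /i/, so it voices to [g]. /p/ is a voiceless obstruent between vowels /o/ and /o/, so it voices to [b]. /loikinbiiropod/ → loiginbiirobod.
Rule 2 (pre-rhotic lowering): /i/ is a high vowel immediately before /r/, so it lowers to [e]. /loiginbiirobod/ → loiginbierobod.
Rule 3 (intervocalic voicing): no segment meets the environment; /loiginbierobod/ is unchanged.
Rule 4 (nasal place assimilation): /n/ precedes the labial consonant /b/, so it assimilates in place to [m]. /loiginbierobod/ → loigimbierobod.
Rule 5 (final devoicing): /d/ is a voiced stop in word-final position, so it devoices to [t]. /loigimbierobod/ → loigimbierobot.

loigimbierobot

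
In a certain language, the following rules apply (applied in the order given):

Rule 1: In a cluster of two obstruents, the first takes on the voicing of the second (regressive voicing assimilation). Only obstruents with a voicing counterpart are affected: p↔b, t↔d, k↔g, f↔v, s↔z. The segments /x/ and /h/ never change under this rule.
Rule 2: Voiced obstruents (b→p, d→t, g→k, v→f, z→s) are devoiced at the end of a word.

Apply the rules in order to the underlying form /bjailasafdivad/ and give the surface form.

bjailasavdivat

Rule 1 (regressive voicing assimilation): /f/ precedes the voiced obstruent /d/, so it voices to [v] by assimilation. /bjailasafdivad/ → bjailasavdivad.
Rule 2 (final devoicing): /d/ is a voiced obstruent in word-final position, so it devoices to [t]. /bjailasavdivad/ → bjailasavdivat.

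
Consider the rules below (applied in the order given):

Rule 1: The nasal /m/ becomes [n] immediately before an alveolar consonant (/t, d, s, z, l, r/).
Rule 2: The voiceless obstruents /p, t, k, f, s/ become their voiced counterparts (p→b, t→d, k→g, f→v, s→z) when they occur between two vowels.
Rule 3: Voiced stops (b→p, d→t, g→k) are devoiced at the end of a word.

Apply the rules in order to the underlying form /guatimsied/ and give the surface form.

Rule 1 (nasal place assimilation): /m/ precedes the alveolar consonant /s/, so it assimilates in place to [n]. /guatimsied/ → guatinsied.
Rule 2 (intervocalic voicing): /t/ is a voiceless obstruent between vowels /a/ and /i/, so it voices to [d]. /guatinsied/ → guadinsied.
Rule 3 (final devoicing): /d/ is a voiced stop in word-final position, so it devoices to [t]. /guadinsied/ → guadinsiet.

guadinsiet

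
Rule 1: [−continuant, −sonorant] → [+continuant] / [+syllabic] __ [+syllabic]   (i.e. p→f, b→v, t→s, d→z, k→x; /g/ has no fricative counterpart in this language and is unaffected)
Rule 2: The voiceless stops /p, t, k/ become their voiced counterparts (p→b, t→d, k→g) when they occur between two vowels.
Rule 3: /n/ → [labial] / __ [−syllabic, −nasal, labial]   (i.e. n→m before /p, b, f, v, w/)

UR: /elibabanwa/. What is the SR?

Rule 1 (intervocalic spirantization): /b/ is a stop between vowels /i/ and /a/, so it spirantizes to the fricative [v]. /b/ is a stop between vowels /a/ and /a/, so it spirantizes to the fricative [v]. /elibabanwa/ → elivavanwa.
Rule 2 (intervocalic voicing): no segment meets the environment; /elivavanwa/ is unchanged.
Rule 3 (nasal place assimilation): /n/ precedes the labial consonant /w/, so it assimilates in place to [m]. /elivavanwa/ → elivavamwa.

elivavamwa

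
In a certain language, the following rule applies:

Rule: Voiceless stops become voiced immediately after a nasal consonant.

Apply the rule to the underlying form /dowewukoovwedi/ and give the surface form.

dowewukoovwedi

No segment of /dowewukoovwedi/ meets the structural description of the rule, so the form surfaces unchanged.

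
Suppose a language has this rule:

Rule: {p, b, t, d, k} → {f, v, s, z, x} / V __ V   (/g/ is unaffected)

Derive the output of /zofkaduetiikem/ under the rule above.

/d/ is a stop between vowels /a/ and /u/, so it spirantizes to the fricative [z].
/t/ is a stop between vowels /e/ and /i/, so it spirantizes to the fricative [s].
/k/ is a stop between vowels /i/ and /e/, so it spirantizes to the fricative [x].
The other instance of /k/ does not occur in the required environment and remains unchanged.
Surface form: [zofkazuesiixem].

zofkazuesiixem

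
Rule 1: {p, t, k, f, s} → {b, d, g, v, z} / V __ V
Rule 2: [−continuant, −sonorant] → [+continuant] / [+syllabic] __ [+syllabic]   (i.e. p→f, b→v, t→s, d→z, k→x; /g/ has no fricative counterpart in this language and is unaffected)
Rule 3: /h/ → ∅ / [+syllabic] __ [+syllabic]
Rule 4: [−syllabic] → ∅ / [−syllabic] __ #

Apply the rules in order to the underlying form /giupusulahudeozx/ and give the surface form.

Rule 1 (intervocalic voicing): /p/ is a voiceless obstruent between vowels /u/ and /u/, so it voices to [b]. /s/ is a voiceless obstruent between vowels /u/ and /u/, so it voices to [z]. /giupusulahudeozx/ → giubuzulahudeozx.
Rule 2 (intervocalic spirantization): /b/ is a stop between vowels /u/ and /u/, so it spirantizes to the fricative [v]. /d/ is a stop between vowels /u/ and /e/, so it spirantizes to the fricative [z]. /giubuzulahudeozx/ → giuvuzulahuzeozx.
Rule 3 (intervocalic h-deletion): /h/ occurs between vowels /a/ and /u/, so it deletes. /giuvuzulahuzeozx/ → giuvuzulauzeozx.
Rule 4 (final cluster simplification): /x/ is the second consonant of a word-final cluster /zx/, so it deletes. /giuvuzulauzeozx/ → giuvuzulauzeoz.

giuvuzulauzeoz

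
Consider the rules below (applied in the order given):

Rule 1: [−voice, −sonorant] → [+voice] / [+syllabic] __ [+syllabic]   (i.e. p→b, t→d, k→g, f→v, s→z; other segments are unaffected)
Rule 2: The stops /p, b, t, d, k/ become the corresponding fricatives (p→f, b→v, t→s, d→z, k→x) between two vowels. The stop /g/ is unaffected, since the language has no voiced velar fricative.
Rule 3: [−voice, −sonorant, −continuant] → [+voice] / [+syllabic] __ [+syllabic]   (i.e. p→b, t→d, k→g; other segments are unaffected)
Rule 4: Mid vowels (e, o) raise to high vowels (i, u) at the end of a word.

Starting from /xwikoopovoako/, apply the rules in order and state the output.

xwigoovovoagu

Rule 1 (intervocalic voicing): /k/ is a voiceless obstruent between vowels /i/ and /o/, so it voices to [g]. /p/ is a voiceless obstruent between vowels /o/ and /o/, so it voices to [b]. /k/ is a voiceless obstruent between vowels /a/ and /o/, so it voices to [g]. /xwikoopovoako/ → xwigoobovoago.
Rule 2 (intervocalic spirantization): /b/ is a stop between vowels /o/ and /o/, so it spirantizes to the fricative [v]. /xwigoobovoago/ → xwigoovovoago.
Rule 3 (intervocalic voicing): no segment meets the environment; /xwigoovovoago/ is unchanged.
Rule 4 (final vowel raising): /o/ is a mid vowel in word-final position, so it raises to [u]. /xwigoovovoago/ → xwigoovovoagu.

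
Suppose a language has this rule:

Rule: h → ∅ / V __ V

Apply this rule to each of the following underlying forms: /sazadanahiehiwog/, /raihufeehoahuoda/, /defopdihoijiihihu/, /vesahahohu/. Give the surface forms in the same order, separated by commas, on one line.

sazadanaieiwog, raiufeeoauoda, defopdioijiiiu, vesaaou

/sazadanahiehiwog/: /h/ occurs between vowels /a/ and /i/, so it deletes. /h/ occurs between vowels /e/ and /i/, so it deletes. → [sazadanaieiwog].
/raihufeehoahuoda/: /h/ occurs between vowels /i/ and /u/, so it deletes. /h/ occurs between vowels /e/ and /o/, so it deletes. /h/ occurs between vowels /a/ and /u/, so it deletes. → [raiufeeoauoda].
/defopdihoijiihihu/: /h/ occurs between vowels /i/ and /o/, so it deletes. /h/ occurs between vowels /i/ and /i/, so it deletes. /h/ occurs between vowels /i/ and /u/, so it deletes. → [defopdioijiiiu].
/vesahahohu/: /h/ occurs between vowels /a/ and /a/, so it deletes. /h/ occurs between vowels /a/ and /o/, so it deletes. /h/ occurs between vowels /o/ and /u/, so it deletes. → [vesaaou].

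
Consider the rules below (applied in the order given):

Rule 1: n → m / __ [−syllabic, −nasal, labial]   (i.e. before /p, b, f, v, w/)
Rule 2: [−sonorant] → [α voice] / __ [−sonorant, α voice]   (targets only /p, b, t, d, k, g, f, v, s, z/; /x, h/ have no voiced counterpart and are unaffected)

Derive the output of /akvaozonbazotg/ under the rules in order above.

Rule 1 (nasal place assimilation): /n/ precedes the labial consonant /b/, so it assimilates in place to [m]. /akvaozonbazotg/ → akvaozombazotg.
Rule 2 (regressive voicing assimilation): /k/ precedes the voiced obstruent /v/, so it voices to [g] by assimilation. /t/ precedes the voiced obstruent /g/, so it voices to [d] by assimilation. /akvaozombazotg/ → agvaozombazodg.

agvaozombazodg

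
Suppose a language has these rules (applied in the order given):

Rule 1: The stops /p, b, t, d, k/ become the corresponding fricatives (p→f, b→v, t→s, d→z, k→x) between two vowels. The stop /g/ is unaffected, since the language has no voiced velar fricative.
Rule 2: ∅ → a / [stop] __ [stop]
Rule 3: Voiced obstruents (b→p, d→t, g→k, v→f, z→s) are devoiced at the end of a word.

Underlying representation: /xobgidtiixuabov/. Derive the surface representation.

xobagidatiixuavof

Rule 1 (intervocalic spirantization): /b/ is a stop between vowels /a/ and /o/, so it spirantizes to the fricative [v]. /xobgidtiixuabov/ → xobgidtiixuavov.
Rule 2 (stop-cluster a-epenthesis): /b/ and /g/ form a stop–stop cluster, so [a] is inserted between them. /d/ and /t/ form a stop–stop cluster, so [a] is inserted between them. /xobgidtiixuavov/ → xobagidatiixuavov.
Rule 3 (final devoicing): /v/ is a voiced obstruent in word-final position, so it devoices to [f]. /xobagidatiixuavov/ → xobagidatiixuavof.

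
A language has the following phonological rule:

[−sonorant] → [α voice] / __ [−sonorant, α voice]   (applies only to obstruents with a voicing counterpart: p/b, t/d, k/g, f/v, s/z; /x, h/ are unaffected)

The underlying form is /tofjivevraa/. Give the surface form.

tofjivevraa

No segment of /tofjivevraa/ meets the structural description of the rule, so the form surfaces unchanged.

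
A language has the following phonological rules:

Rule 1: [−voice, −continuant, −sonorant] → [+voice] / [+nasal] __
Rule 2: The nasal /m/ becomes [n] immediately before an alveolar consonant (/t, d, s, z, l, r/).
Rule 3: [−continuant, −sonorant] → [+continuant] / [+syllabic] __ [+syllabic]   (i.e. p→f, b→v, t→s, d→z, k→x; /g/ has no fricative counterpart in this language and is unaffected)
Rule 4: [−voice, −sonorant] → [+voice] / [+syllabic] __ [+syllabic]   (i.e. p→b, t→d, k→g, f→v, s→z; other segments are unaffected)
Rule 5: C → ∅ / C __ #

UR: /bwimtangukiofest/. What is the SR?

bwindanguxioves

Rule 1 (post-nasal voicing): /t/ is a voiceless stop immediately after the nasal /m/, so it voices to [d]. /bwimtangukiofest/ → bwimdangukiofest.
Rule 2 (nasal place assimilation): /m/ precedes the alveolar consonant /d/, so it assimilates in place to [n]. /bwimdangukiofest/ → bwindangukiofest.
Rule 3 (intervocalic spirantization): /k/ is a stop between vowels /u/ and /i/, so it spirantizes to the fricative [x]. /bwindangukiofest/ → bwindanguxiofest.
Rule 4 (intervocalic voicing): /f/ is a voiceless obstruent between vowels /o/ and /e/, so it voices to [v]. /bwindanguxiofest/ → bwindanguxiovest.
Rule 5 (final cluster simplification): /t/ is the second consonant of a word-final cluster /st/, so it deletes. /bwindanguxiovest/ → bwindanguxioves.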